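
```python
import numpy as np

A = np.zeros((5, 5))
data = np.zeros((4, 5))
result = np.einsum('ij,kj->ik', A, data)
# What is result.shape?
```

(5, 4)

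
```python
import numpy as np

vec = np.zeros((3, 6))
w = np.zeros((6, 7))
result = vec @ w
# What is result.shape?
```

(3, 7)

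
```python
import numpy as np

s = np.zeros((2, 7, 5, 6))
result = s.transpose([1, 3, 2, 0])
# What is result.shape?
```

(7, 6, 5, 2)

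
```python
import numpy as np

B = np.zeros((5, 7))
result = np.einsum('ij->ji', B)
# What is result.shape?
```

(7, 5)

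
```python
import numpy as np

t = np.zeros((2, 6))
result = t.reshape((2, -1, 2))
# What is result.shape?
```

(2, 3, 2)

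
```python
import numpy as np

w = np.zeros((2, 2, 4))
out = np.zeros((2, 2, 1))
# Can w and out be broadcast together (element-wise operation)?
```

Yes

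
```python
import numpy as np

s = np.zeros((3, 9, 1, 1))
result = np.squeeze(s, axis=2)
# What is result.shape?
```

(3, 9, 1)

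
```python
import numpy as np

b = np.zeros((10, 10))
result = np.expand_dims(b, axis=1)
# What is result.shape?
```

(10, 1, 10)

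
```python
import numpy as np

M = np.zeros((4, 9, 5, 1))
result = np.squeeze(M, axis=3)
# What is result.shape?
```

(4, 9, 5)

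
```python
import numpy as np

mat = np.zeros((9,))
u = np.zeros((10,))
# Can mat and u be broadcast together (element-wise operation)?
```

No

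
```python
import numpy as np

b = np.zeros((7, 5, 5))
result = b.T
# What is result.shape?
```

(5, 5, 7)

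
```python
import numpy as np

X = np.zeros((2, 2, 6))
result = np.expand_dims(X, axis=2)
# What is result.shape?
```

(2, 2, 1, 6)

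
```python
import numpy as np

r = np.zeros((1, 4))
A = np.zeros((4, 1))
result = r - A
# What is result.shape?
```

(4, 4)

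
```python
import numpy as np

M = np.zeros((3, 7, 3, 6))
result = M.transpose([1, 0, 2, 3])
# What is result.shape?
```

(7, 3, 3, 6)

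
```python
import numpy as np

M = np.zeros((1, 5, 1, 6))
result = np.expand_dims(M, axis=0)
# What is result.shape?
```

(1, 1, 5, 1, 6)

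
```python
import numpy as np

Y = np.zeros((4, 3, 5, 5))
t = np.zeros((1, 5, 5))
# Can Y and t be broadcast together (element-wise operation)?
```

Yes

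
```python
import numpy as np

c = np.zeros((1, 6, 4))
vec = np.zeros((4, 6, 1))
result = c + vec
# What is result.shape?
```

(4, 6, 4)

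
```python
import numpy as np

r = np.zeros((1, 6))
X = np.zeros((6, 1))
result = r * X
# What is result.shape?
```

(6, 6)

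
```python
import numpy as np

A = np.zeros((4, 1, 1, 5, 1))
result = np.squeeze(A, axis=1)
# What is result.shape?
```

(4, 1, 5, 1)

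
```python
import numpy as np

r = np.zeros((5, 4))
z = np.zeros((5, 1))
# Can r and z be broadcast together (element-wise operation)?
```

Yes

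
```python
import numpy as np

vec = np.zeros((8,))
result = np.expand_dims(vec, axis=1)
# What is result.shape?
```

(8, 1)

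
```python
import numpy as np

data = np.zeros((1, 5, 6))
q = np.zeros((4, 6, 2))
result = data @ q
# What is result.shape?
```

(4, 5, 2)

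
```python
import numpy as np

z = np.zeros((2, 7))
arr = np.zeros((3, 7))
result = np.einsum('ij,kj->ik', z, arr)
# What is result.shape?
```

(2, 3)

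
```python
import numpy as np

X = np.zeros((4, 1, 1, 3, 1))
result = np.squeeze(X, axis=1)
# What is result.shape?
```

(4, 1, 3, 1)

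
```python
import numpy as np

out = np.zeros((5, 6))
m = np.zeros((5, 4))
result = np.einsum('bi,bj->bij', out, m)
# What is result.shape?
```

(5, 6, 4)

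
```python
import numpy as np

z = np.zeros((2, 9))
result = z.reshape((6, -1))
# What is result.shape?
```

(6, 3)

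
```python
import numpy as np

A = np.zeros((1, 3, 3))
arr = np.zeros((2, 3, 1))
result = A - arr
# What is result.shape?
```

(2, 3, 3)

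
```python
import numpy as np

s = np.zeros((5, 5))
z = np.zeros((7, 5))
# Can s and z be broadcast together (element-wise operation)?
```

No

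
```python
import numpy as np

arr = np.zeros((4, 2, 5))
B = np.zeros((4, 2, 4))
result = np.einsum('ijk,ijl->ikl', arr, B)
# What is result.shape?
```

(4, 5, 4)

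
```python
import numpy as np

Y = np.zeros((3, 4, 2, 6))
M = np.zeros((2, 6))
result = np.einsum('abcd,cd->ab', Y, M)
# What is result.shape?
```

(3, 4)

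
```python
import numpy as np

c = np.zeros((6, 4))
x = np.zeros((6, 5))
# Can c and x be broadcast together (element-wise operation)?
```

No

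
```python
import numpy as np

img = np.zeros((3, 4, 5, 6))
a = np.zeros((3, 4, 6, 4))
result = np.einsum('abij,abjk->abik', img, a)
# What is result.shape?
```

(3, 4, 5, 4)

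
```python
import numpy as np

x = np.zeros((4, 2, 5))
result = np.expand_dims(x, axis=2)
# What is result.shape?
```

(4, 2, 1, 5)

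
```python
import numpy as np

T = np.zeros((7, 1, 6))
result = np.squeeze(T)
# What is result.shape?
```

(7, 6)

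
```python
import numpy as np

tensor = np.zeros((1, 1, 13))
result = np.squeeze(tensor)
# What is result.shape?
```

(13,)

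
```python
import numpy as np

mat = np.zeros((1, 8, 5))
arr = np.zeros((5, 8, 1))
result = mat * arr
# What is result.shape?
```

(5, 8, 5)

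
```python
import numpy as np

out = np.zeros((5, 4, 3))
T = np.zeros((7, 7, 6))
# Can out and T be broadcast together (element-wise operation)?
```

No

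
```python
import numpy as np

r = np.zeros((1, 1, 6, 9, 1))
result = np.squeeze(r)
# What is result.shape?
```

(6, 9)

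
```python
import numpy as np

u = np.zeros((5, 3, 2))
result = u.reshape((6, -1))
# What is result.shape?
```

(6, 5)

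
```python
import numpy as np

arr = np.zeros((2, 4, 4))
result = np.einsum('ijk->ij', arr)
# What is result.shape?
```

(2, 4)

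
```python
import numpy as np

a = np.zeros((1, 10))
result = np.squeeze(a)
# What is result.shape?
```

(10,)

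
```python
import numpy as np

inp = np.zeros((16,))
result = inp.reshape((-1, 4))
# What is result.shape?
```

(4, 4)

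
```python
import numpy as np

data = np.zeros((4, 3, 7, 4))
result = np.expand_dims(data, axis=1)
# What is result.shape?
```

(4, 1, 3, 7, 4)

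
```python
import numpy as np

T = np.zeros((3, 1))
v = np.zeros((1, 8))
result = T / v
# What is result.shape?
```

(3, 8)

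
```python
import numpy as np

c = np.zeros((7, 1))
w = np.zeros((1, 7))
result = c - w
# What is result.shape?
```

(7, 7)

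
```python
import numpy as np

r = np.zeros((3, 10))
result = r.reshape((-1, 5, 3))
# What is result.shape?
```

(2, 5, 3)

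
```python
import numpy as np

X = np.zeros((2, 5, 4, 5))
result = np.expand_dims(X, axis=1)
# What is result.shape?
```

(2, 1, 5, 4, 5)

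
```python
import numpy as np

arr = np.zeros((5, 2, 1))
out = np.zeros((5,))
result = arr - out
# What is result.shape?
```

(5, 2, 5)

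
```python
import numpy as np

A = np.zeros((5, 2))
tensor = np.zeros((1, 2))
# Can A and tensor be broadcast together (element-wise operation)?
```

Yes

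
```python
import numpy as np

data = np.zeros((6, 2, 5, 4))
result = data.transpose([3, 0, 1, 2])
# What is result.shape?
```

(4, 6, 2, 5)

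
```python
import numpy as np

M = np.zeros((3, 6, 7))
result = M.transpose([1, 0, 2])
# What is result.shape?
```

(6, 3, 7)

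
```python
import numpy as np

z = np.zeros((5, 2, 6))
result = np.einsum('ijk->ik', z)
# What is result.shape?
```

(5, 6)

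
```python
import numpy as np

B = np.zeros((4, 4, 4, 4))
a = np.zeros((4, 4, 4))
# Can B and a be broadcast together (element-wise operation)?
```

Yes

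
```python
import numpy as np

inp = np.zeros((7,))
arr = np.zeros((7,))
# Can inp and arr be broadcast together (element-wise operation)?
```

Yes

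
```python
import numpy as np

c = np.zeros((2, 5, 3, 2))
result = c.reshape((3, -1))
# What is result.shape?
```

(3, 20)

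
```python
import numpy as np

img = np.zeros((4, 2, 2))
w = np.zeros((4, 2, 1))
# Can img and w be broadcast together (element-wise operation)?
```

Yes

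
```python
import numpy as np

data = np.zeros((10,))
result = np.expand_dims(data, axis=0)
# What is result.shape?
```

(1, 10)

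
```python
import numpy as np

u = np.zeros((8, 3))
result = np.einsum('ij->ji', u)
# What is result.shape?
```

(3, 8)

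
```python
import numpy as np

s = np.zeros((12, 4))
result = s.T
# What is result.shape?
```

(4, 12)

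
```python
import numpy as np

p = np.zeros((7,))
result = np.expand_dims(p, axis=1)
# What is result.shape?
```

(7, 1)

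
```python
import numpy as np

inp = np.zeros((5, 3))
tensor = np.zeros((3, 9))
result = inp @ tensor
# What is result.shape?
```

(5, 9)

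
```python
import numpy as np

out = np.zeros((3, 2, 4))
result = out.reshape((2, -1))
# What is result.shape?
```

(2, 12)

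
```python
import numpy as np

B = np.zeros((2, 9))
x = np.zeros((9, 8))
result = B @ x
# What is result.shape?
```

(2, 8)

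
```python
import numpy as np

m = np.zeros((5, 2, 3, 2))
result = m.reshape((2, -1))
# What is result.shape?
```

(2, 30)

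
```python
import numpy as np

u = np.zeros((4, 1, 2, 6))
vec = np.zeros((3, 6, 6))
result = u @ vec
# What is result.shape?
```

(4, 3, 2, 6)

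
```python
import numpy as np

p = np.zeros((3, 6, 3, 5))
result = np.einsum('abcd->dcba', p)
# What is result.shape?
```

(5, 3, 6, 3)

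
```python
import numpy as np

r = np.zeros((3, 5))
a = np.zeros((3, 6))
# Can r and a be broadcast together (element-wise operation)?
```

No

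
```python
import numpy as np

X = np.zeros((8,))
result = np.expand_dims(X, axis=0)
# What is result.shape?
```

(1, 8)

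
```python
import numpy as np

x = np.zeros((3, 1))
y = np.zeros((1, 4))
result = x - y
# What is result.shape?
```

(3, 4)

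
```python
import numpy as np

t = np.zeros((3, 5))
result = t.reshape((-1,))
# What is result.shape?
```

(15,)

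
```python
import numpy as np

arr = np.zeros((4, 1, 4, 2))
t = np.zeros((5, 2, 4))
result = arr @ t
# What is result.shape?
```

(4, 5, 4, 4)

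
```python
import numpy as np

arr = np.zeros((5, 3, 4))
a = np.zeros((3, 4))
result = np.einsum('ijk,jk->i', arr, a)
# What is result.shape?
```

(5,)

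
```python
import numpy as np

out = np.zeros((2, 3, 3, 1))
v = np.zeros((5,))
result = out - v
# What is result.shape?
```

(2, 3, 3, 5)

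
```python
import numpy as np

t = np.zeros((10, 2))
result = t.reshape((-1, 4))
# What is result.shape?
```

(5, 4)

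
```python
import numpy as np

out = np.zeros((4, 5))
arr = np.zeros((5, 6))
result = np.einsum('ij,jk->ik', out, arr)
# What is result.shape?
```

(4, 6)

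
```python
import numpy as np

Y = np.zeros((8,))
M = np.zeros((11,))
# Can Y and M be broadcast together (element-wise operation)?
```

No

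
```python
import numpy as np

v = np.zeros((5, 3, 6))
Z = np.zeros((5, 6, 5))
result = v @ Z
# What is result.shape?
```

(5, 3, 5)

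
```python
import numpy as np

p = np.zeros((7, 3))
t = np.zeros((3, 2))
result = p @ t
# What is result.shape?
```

(7, 2)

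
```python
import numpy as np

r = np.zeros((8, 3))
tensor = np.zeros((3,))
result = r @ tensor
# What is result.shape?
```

(8,)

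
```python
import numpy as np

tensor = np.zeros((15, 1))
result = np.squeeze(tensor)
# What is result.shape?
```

(15,)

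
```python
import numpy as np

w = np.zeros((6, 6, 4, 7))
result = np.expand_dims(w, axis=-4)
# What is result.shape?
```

(6, 1, 6, 4, 7)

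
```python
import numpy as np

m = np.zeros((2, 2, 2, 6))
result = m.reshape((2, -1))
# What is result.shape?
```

(2, 24)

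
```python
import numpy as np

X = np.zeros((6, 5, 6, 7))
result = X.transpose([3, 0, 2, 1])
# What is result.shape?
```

(7, 6, 6, 5)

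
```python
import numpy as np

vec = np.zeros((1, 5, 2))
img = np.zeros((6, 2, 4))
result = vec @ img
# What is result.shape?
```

(6, 5, 4)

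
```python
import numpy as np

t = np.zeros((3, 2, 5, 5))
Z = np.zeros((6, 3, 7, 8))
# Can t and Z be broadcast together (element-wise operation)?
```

No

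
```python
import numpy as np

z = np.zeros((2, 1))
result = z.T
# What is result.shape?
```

(1, 2)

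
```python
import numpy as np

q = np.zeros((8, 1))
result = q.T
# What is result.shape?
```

(1, 8)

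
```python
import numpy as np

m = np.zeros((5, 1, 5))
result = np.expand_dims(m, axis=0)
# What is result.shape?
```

(1, 5, 1, 5)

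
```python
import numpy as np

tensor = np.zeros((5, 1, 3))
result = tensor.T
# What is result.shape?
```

(3, 1, 5)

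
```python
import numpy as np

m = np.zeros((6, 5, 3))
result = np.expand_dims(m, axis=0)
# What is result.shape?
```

(1, 6, 5, 3)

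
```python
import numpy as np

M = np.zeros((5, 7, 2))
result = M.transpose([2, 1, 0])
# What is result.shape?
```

(2, 7, 5)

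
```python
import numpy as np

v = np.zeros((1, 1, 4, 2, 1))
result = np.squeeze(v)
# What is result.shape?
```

(4, 2)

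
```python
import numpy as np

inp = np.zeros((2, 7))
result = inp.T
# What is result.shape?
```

(7, 2)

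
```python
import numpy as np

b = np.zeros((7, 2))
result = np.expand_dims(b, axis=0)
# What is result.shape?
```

(1, 7, 2)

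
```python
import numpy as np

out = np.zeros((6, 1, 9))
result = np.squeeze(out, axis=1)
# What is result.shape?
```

(6, 9)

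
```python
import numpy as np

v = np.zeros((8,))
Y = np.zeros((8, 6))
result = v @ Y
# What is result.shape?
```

(6,)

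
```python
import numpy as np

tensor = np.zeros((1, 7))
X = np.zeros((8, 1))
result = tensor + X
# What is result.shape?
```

(8, 7)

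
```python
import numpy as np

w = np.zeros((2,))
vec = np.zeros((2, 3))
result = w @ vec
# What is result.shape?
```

(3,)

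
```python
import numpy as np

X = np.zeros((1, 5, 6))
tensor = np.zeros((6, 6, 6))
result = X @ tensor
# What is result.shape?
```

(6, 5, 6)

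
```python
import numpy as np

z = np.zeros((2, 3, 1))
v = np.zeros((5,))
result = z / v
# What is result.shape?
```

(2, 3, 5)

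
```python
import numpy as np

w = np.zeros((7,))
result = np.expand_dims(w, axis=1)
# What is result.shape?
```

(7, 1)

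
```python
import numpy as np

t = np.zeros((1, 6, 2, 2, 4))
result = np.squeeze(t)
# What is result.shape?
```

(6, 2, 2, 4)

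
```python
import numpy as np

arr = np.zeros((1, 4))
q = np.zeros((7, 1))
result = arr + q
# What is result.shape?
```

(7, 4)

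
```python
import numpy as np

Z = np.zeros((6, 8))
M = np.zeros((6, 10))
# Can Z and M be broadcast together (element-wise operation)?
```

No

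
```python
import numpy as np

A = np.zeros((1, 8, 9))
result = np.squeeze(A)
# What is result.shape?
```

(8, 9)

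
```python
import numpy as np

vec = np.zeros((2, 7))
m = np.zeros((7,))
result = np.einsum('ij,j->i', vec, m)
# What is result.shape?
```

(2,)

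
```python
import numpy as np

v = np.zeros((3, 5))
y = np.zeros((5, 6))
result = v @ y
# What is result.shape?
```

(3, 6)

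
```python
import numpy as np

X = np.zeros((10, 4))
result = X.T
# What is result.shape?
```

(4, 10)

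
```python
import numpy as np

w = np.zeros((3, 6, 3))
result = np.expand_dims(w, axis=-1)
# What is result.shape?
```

(3, 6, 3, 1)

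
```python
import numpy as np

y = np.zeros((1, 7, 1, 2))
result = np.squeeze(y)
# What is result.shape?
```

(7, 2)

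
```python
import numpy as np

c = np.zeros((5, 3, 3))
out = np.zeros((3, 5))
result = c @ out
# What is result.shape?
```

(5, 3, 5)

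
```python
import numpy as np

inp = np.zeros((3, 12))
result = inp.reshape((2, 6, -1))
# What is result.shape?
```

(2, 6, 3)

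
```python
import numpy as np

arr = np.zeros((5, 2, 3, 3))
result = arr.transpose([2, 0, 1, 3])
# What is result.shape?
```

(3, 5, 2, 3)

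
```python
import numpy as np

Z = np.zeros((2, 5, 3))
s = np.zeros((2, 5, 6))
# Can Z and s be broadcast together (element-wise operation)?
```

No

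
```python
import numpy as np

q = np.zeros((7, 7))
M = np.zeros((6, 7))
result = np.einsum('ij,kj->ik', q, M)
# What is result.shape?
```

(7, 6)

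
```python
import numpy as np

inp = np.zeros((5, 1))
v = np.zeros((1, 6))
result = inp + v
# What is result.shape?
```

(5, 6)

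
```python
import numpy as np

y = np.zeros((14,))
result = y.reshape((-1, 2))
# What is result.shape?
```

(7, 2)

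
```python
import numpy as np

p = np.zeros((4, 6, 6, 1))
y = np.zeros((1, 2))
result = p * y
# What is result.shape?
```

(4, 6, 6, 2)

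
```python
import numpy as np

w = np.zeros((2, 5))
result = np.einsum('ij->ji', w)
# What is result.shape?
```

(5, 2)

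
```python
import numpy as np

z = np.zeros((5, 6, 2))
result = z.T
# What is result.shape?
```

(2, 6, 5)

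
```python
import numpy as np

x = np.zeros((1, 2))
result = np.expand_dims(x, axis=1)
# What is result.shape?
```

(1, 1, 2)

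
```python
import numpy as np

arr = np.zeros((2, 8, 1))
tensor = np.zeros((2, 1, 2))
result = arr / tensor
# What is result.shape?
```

(2, 8, 2)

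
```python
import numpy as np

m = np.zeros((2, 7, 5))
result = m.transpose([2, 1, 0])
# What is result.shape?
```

(5, 7, 2)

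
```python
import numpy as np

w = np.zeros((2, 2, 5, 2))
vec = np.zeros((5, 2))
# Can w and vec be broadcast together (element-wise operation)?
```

Yes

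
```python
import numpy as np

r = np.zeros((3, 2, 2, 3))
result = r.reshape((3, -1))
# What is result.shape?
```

(3, 12)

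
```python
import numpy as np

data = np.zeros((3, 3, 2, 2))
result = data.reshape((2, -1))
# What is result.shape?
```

(2, 18)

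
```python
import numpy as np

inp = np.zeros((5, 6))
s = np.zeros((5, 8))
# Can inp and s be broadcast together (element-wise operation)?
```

No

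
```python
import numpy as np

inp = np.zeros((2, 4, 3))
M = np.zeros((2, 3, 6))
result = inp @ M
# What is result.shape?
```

(2, 4, 6)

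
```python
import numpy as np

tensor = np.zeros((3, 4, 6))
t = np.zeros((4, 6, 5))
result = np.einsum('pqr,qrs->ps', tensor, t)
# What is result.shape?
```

(3, 5)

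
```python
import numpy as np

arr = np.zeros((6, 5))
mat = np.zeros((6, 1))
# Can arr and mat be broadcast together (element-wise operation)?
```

Yes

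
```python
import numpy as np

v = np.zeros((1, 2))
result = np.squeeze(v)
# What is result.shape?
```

(2,)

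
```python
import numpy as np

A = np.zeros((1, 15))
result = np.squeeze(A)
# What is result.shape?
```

(15,)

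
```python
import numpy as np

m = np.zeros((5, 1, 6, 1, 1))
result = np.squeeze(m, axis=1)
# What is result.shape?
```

(5, 6, 1, 1)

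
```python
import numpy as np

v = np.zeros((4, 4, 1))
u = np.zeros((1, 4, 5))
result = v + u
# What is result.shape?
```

(4, 4, 5)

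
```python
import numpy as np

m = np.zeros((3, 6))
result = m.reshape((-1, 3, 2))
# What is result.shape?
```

(3, 3, 2)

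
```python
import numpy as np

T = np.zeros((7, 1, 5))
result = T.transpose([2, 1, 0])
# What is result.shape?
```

(5, 1, 7)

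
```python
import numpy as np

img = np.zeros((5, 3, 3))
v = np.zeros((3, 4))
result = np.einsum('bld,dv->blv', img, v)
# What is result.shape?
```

(5, 3, 4)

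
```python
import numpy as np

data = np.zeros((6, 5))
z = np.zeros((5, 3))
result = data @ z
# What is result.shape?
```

(6, 3)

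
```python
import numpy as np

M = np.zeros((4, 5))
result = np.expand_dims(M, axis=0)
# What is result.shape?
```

(1, 4, 5)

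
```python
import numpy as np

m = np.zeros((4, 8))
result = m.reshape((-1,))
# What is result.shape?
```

(32,)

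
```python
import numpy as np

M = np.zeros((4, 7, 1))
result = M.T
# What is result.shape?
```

(1, 7, 4)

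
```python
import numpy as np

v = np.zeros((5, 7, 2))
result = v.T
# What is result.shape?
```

(2, 7, 5)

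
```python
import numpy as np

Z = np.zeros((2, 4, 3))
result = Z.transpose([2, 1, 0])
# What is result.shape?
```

(3, 4, 2)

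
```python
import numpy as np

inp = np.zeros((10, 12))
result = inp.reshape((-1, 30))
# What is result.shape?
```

(4, 30)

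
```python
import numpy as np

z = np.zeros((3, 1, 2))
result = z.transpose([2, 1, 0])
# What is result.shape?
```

(2, 1, 3)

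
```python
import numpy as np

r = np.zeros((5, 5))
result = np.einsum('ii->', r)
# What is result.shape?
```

()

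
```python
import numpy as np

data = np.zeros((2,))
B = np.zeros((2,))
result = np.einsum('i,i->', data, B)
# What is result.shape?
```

()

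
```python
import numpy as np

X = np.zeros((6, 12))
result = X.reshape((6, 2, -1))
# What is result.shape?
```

(6, 2, 6)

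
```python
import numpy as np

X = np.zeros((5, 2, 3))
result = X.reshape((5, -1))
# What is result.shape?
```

(5, 6)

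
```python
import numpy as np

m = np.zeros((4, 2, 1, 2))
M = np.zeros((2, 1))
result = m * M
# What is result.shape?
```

(4, 2, 2, 2)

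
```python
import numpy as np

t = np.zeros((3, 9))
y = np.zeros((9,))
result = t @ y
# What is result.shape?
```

(3,)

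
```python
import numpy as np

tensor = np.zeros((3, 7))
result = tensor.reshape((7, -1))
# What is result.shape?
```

(7, 3)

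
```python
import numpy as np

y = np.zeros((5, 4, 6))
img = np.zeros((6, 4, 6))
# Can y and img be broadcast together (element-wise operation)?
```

No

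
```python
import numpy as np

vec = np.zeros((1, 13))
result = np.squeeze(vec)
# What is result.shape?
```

(13,)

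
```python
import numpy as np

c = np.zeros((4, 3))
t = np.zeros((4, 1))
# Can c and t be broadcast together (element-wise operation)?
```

Yes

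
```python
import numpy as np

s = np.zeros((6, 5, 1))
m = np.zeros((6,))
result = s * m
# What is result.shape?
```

(6, 5, 6)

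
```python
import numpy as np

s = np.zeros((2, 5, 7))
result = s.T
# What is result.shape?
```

(7, 5, 2)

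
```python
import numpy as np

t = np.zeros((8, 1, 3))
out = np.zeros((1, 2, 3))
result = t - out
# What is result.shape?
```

(8, 2, 3)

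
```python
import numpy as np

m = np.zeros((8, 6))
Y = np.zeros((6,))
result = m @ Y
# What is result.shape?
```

(8,)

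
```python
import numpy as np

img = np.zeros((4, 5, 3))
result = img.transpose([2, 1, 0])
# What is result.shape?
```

(3, 5, 4)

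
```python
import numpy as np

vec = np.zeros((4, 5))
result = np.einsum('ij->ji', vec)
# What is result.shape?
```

(5, 4)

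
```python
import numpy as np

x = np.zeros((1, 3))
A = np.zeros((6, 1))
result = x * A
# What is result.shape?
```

(6, 3)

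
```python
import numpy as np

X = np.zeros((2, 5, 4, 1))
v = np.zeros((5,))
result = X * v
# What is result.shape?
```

(2, 5, 4, 5)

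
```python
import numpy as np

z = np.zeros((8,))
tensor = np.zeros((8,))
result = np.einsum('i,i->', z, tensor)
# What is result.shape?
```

()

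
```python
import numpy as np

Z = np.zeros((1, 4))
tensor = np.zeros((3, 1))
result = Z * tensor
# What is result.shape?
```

(3, 4)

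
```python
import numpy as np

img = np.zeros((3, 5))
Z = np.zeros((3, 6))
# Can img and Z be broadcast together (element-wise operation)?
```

No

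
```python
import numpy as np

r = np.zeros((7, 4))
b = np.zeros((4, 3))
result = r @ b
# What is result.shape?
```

(7, 3)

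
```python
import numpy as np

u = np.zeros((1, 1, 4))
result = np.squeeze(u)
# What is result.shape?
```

(4,)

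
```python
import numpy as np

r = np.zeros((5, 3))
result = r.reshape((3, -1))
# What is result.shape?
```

(3, 5)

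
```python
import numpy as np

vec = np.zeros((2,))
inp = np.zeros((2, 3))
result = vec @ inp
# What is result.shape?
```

(3,)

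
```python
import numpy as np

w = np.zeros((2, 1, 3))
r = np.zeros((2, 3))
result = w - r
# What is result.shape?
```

(2, 2, 3)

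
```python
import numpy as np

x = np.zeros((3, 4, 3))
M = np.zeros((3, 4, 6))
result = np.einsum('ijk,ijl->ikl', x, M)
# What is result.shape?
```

(3, 3, 6)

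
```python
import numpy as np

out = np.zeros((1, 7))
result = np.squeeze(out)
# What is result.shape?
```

(7,)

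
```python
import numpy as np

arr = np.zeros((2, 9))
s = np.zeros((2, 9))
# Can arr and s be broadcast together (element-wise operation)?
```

Yes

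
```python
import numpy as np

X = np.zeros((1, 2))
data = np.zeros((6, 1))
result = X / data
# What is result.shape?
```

(6, 2)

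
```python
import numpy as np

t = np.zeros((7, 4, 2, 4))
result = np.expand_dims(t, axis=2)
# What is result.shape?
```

(7, 4, 1, 2, 4)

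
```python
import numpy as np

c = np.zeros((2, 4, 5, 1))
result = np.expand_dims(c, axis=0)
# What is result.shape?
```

(1, 2, 4, 5, 1)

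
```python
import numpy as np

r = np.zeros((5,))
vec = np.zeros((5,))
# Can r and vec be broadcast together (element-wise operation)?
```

Yes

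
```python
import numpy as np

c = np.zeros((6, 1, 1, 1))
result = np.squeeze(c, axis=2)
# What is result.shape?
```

(6, 1, 1)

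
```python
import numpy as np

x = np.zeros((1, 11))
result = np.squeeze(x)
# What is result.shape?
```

(11,)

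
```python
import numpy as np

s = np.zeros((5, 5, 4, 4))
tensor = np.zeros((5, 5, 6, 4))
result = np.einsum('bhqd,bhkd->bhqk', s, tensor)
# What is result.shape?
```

(5, 5, 4, 6)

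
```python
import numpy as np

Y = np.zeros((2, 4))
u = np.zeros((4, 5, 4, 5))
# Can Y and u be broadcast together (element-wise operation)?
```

No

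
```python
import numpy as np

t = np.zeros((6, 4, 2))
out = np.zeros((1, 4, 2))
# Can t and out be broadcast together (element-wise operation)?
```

Yes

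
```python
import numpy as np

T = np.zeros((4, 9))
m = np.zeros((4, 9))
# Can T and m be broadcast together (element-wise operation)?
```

Yes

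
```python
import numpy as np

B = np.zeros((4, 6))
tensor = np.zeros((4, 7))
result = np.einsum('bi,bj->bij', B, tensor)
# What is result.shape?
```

(4, 6, 7)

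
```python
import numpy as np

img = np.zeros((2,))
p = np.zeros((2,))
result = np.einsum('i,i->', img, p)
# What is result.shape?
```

()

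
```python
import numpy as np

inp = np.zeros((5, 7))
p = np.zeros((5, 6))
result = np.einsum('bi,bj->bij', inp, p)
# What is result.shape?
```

(5, 7, 6)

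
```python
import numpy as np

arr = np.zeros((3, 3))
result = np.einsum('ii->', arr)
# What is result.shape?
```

()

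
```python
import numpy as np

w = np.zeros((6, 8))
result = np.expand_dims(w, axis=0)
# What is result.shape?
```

(1, 6, 8)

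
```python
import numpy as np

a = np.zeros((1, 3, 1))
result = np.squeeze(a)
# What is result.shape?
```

(3,)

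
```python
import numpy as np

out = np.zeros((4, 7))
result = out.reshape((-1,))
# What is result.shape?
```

(28,)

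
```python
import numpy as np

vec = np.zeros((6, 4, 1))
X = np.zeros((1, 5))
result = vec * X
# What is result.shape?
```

(6, 4, 5)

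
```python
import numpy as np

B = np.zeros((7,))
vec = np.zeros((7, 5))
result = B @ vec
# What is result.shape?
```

(5,)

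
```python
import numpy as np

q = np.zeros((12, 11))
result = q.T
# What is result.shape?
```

(11, 12)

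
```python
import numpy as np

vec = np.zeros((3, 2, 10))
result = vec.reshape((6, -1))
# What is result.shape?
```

(6, 10)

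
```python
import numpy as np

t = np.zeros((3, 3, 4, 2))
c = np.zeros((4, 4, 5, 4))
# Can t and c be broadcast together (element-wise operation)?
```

No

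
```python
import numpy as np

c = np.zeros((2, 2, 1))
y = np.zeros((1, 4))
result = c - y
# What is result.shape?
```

(2, 2, 4)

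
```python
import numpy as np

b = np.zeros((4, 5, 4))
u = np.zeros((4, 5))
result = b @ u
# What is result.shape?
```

(4, 5, 5)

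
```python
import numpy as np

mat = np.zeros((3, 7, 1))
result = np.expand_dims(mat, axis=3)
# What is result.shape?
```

(3, 7, 1, 1)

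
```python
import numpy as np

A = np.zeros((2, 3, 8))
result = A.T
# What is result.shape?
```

(8, 3, 2)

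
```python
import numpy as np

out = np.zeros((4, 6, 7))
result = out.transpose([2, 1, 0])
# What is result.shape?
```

(7, 6, 4)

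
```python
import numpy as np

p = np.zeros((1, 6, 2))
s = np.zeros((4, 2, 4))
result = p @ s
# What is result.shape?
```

(4, 6, 4)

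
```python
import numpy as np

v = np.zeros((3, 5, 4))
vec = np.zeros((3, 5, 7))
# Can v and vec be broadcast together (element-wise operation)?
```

No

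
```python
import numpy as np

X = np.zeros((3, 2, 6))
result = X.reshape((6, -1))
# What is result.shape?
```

(6, 6)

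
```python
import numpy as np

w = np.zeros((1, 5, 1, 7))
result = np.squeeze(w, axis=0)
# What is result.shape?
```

(5, 1, 7)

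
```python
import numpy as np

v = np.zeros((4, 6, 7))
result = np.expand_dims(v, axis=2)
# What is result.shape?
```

(4, 6, 1, 7)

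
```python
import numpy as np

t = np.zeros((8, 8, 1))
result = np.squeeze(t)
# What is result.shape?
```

(8, 8)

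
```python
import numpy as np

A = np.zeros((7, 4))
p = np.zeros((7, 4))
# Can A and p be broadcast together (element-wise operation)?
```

Yes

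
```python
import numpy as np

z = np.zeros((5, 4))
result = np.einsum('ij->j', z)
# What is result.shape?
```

(4,)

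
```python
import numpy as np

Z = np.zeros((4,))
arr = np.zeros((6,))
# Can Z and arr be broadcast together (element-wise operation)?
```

No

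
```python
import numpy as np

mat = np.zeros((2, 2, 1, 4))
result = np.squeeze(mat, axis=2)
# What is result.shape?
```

(2, 2, 4)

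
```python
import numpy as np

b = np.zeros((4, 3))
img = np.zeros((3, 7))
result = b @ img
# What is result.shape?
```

(4, 7)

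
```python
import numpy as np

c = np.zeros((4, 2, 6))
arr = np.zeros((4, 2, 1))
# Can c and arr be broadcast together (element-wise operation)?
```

Yes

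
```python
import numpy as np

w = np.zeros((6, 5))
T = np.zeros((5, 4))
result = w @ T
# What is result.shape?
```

(6, 4)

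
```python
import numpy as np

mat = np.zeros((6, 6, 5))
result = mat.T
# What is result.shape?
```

(5, 6, 6)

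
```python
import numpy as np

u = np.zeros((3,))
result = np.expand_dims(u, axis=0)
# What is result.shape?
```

(1, 3)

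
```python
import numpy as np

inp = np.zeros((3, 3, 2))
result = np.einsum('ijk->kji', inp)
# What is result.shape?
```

(2, 3, 3)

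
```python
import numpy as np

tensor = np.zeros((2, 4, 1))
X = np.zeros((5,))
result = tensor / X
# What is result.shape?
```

(2, 4, 5)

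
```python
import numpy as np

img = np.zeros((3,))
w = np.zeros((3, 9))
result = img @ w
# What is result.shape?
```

(9,)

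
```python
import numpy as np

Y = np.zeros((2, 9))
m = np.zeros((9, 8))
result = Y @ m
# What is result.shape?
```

(2, 8)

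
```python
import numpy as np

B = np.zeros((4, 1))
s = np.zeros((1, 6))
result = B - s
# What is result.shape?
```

(4, 6)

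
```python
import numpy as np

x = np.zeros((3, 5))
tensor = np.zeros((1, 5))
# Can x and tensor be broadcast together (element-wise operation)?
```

Yes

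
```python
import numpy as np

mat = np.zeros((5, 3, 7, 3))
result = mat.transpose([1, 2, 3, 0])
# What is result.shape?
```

(3, 7, 3, 5)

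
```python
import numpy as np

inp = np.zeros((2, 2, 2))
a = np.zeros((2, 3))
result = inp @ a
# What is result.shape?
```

(2, 2, 3)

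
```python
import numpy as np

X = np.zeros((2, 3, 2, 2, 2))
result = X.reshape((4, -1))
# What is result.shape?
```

(4, 12)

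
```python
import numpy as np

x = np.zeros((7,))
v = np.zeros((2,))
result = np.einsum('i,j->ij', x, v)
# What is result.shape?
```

(7, 2)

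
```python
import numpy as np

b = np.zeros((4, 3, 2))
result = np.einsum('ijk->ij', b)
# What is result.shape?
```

(4, 3)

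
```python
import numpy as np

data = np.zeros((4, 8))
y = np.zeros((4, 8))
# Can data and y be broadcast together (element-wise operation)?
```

Yes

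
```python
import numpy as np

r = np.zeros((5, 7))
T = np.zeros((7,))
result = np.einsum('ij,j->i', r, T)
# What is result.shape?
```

(5,)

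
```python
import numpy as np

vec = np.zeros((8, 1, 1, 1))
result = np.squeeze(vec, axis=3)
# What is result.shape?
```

(8, 1, 1)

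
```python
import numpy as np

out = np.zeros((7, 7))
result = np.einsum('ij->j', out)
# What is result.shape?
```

(7,)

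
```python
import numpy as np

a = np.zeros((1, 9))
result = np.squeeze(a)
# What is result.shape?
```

(9,)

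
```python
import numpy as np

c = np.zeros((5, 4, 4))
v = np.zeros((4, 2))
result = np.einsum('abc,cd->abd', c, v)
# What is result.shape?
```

(5, 4, 2)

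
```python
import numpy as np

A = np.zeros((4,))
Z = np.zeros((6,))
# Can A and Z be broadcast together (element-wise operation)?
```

No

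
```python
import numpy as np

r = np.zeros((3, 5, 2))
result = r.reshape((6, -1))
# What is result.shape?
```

(6, 5)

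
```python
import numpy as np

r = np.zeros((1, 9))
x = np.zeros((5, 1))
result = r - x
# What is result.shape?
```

(5, 9)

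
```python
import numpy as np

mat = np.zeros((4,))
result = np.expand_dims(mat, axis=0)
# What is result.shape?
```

(1, 4)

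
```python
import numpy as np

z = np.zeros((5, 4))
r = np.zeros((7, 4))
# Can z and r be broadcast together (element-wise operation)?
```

No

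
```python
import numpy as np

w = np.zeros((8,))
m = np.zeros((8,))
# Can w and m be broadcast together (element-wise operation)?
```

Yes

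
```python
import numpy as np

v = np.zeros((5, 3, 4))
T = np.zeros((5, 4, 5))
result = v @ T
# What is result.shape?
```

(5, 3, 5)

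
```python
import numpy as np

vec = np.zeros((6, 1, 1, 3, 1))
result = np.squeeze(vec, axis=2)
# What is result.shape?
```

(6, 1, 3, 1)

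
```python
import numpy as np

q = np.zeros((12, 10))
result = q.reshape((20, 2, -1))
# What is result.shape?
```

(20, 2, 3)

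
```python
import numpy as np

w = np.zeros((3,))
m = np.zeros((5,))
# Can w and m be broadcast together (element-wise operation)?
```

No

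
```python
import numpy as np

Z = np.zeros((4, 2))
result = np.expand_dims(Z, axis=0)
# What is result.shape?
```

(1, 4, 2)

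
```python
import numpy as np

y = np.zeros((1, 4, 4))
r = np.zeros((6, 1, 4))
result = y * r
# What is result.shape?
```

(6, 4, 4)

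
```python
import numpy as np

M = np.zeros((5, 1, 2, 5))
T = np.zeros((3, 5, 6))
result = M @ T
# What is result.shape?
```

(5, 3, 2, 6)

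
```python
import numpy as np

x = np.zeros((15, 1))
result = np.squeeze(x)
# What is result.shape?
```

(15,)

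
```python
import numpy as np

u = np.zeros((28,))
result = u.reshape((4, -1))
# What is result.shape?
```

(4, 7)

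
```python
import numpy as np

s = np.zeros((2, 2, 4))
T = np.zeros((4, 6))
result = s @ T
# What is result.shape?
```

(2, 2, 6)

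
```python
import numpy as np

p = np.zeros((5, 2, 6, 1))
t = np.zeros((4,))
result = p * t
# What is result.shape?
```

(5, 2, 6, 4)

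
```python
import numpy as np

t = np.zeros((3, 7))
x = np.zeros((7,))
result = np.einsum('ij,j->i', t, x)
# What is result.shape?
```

(3,)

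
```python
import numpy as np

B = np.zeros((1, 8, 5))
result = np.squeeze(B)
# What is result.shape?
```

(8, 5)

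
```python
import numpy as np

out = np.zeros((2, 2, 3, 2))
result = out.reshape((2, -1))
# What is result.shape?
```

(2, 12)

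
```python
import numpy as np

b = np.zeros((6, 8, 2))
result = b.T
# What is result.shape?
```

(2, 8, 6)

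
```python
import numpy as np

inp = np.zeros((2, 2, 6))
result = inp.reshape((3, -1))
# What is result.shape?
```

(3, 8)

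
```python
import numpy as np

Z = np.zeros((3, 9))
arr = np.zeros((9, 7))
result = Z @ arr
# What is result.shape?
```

(3, 7)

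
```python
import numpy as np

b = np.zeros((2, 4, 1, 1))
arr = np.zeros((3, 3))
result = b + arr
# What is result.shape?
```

(2, 4, 3, 3)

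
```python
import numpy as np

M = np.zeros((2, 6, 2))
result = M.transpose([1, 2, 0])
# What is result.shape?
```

(6, 2, 2)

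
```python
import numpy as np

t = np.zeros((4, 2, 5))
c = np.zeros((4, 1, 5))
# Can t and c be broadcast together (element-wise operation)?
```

Yes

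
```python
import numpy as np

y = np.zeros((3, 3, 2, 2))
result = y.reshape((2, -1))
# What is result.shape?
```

(2, 18)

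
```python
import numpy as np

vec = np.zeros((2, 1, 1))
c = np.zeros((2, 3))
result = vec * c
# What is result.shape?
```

(2, 2, 3)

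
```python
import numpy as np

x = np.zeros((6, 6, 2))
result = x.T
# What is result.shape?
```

(2, 6, 6)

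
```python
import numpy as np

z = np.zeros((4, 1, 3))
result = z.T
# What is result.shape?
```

(3, 1, 4)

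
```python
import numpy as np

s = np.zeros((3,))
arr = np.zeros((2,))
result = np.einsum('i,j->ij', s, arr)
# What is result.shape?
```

(3, 2)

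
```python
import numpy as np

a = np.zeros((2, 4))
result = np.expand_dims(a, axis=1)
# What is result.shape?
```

(2, 1, 4)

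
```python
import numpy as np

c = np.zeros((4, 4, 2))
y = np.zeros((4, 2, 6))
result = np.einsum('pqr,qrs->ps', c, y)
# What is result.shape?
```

(4, 6)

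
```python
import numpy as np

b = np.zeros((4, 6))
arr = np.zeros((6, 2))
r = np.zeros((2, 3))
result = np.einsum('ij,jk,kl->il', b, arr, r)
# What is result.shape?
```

(4, 3)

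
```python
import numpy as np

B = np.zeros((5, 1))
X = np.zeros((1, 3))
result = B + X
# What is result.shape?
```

(5, 3)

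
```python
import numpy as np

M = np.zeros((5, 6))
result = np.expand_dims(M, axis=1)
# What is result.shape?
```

(5, 1, 6)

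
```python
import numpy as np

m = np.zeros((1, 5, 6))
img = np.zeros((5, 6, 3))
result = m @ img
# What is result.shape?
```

(5, 5, 3)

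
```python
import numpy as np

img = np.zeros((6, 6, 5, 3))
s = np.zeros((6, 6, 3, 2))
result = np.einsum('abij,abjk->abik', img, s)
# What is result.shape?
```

(6, 6, 5, 2)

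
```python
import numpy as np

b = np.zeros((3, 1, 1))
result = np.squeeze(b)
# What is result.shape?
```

(3,)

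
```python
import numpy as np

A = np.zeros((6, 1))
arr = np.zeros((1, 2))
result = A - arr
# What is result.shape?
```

(6, 2)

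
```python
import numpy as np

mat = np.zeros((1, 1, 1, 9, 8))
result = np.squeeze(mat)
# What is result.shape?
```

(9, 8)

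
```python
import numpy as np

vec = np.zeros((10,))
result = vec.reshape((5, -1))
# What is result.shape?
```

(5, 2)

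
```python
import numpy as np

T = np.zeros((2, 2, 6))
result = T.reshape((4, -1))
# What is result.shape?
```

(4, 6)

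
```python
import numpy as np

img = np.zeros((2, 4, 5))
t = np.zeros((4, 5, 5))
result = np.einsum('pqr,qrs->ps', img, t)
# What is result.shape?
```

(2, 5)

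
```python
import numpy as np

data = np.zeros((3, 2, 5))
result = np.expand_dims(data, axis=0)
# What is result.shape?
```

(1, 3, 2, 5)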